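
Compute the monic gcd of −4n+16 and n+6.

1

Euclidean algorithm in ℚ[n]:
  −4n+16 = (−4)(n+6) + (40)
  n+6 = ((1/40)n+3/20)(40) + (0)
The last nonzero remainder is the constant 40, so the polynomials are coprime and gcd = 1.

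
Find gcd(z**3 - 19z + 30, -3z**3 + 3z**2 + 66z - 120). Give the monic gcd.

z**2 + 3z - 10

Apply the Euclidean algorithm:
  z**3 - 19z + 30 = (-1/3)(-3z**3 + 3z**2 + 66z - 120) + (z**2 + 3z - 10)
  -3z**3 + 3z**2 + 66z - 120 = (-3z + 12)(z**2 + 3z - 10) + (0)
The last nonzero remainder z**2 + 3z - 10 is already monic.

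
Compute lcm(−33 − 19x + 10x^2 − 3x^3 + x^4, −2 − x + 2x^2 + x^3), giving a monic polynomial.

66 + 5x − 72x^2 − 3x^3 + 5x^4 − 2x^5 + x^6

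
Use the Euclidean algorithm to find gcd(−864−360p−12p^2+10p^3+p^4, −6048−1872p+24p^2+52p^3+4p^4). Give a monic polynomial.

−216−36p+6p^2+p^3

Apply the Euclidean algorithm:
  p^4+10p^3−12p^2−360p−864 = (1/4)(4p^4+52p^3+24p^2−1872p−6048) + (−3p^3−18p^2+108p+648)
  4p^4+52p^3+24p^2−1872p−6048 = (−(4/3)p−28/3)(−3p^3−18p^2+108p+648) + (0)
Last nonzero remainder: −3p^3−18p^2+108p+648. Dividing through by −3 gives the monic gcd p^3+6p^2−36p−216.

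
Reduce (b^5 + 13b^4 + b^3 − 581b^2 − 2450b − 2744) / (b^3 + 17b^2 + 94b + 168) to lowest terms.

(b^3 + 2b^2 − 49b − 98)/(b + 6)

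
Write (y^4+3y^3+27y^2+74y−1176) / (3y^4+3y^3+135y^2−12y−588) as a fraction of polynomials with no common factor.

Repeated division with remainder:
  y^4+3y^3+27y^2+74y−1176 = (1/3)(3y^4+3y^3+135y^2−12y−588) + (2y^3−18y^2+78y−980)
  3y^4+3y^3+135y^2−12y−588 = ((3/2)y+15)(2y^3−18y^2+78y−980) + (288y^2+288y+14112)
  2y^3−18y^2+78y−980 = ((1/144)y−5/72)(288y^2+288y+14112) + (0)
Last nonzero remainder: 288y^2+288y+14112. Dividing through by 288 gives the monic gcd y^2+y+49.
Cancel y^2+y+49 from numerator and denominator to get the reduced form.

(y^2+2y−24)/(3y^2−12)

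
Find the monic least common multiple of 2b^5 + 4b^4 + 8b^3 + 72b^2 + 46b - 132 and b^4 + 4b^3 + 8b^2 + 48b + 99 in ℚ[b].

Repeated division with remainder:
  2b^5 + 4b^4 + 8b^3 + 72b^2 + 46b - 132 = (2b - 4)(b^4 + 4b^3 + 8b^2 + 48b + 99) + (8b^3 + 8b^2 + 40b + 264)
  b^4 + 4b^3 + 8b^2 + 48b + 99 = ((1/8)b + 3/8)(8b^3 + 8b^2 + 40b + 264) + (0)
Last nonzero remainder: 8b^3 + 8b^2 + 40b + 264. Dividing through by 8 gives the monic gcd b^3 + b^2 + 5b + 33.
Then lcm(f, g) = f·g / gcd(f, g); expanding and making the result monic gives the answer.

b^6 + 5b^5 + 10b^4 + 48b^3 + 131b^2 + 3b - 198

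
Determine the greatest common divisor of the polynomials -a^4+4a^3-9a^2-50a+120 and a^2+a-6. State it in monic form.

Euclidean algorithm in ℚ[a]:
  -a^4+4a^3-9a^2-50a+120 = (-a^2+5a-20)(a^2+a-6) + (0)
The last nonzero remainder a^2+a-6 is already monic.

a^2+a-6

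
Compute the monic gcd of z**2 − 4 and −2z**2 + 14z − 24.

Apply the Euclidean algorithm:
  z**2 − 4 = (−1/2)(−2z**2 + 14z − 24) + (7z − 16)
  −2z**2 + 14z − 24 = (−(2/7)z + 66/49)(7z − 16) + (−120/49)
  7z − 16 = (−(343/120)z + 98/15)(−120/49) + (0)
The last nonzero remainder is the constant −120/49, so the polynomials are coprime and gcd = 1.

1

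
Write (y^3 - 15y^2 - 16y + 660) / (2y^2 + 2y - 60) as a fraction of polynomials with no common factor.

Repeated division with remainder:
  y^3 - 15y^2 - 16y + 660 = ((1/2)y - 8)(2y^2 + 2y - 60) + (30y + 180)
  2y^2 + 2y - 60 = ((1/15)y - 1/3)(30y + 180) + (0)
Last nonzero remainder: 30y + 180. Dividing through by 30 gives the monic gcd y + 6.
Cancel y + 6 from numerator and denominator to get the reduced form.

(y^2 - 21y + 110)/(2y - 10)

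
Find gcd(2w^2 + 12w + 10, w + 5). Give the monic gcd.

By polynomial division,
  2w^2 + 12w + 10 = (2w + 2)(w + 5) + (0)
The last nonzero remainder w + 5 is already monic.

w + 5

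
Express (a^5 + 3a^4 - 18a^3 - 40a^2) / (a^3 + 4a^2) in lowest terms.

(a^3 + 3a^2 - 18a - 40)/(a + 4)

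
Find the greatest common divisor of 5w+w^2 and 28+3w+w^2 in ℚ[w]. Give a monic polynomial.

1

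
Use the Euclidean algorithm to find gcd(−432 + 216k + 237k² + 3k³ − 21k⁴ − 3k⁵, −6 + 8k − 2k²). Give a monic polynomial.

3 − 4k + k²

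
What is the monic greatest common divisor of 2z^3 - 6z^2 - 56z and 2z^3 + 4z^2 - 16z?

Apply the Euclidean algorithm:
  2z^3 - 6z^2 - 56z = (2z^3 + 4z^2 - 16z) + (-10z^2 - 40z)
  2z^3 + 4z^2 - 16z = (-(1/5)z + 2/5)(-10z^2 - 40z) + (0)
Last nonzero remainder: -10z^2 - 40z. Dividing through by -10 gives the monic gcd z^2 + 4z.

z^2 + 4z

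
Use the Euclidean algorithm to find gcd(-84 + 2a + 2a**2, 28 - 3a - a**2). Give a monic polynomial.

Euclidean algorithm in ℚ[a]:
  2a**2 + 2a - 84 = (-2)(-a**2 - 3a + 28) + (-4a - 28)
  -a**2 - 3a + 28 = ((1/4)a - 1)(-4a - 28) + (0)
Last nonzero remainder: -4a - 28. Dividing through by -4 gives the monic gcd a + 7.

7 + a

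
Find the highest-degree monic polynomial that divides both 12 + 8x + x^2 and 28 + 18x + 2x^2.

Euclidean algorithm in ℚ[x]:
  x^2 + 8x + 12 = (1/2)(2x^2 + 18x + 28) + (-x - 2)
  2x^2 + 18x + 28 = (-2x - 14)(-x - 2) + (0)
Last nonzero remainder: -x - 2. Dividing through by -1 gives the monic gcd x + 2.

2 + x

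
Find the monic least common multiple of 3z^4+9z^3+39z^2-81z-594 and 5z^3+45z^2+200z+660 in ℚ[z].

z^5+9z^4+31z^3+51z^2-360z-1188

Apply the Euclidean algorithm:
  3z^4+9z^3+39z^2-81z-594 = ((3/5)z-18/5)(5z^3+45z^2+200z+660) + (81z^2+243z+1782)
  5z^3+45z^2+200z+660 = ((5/81)z+10/27)(81z^2+243z+1782) + (0)
Last nonzero remainder: 81z^2+243z+1782. Dividing through by 81 gives the monic gcd z^2+3z+22.
Then lcm(f, g) = f·g / gcd(f, g); expanding and making the result monic gives the answer.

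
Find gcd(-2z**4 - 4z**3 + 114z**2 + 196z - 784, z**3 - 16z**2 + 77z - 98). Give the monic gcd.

By polynomial division,
  -2z**4 - 4z**3 + 114z**2 + 196z - 784 = (-2z - 36)(z**3 - 16z**2 + 77z - 98) + (-308z**2 + 2772z - 4312)
  z**3 - 16z**2 + 77z - 98 = (-(1/308)z + 1/44)(-308z**2 + 2772z - 4312) + (0)
Last nonzero remainder: -308z**2 + 2772z - 4312. Dividing through by -308 gives the monic gcd z**2 - 9z + 14.

z**2 - 9z + 14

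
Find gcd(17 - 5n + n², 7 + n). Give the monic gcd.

1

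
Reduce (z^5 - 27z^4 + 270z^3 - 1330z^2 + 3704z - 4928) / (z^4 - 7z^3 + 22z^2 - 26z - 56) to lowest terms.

(z^2 - 19z + 88)/(z + 1)

By polynomial division,
  z^5 - 27z^4 + 270z^3 - 1330z^2 + 3704z - 4928 = (z - 20)(z^4 - 7z^3 + 22z^2 - 26z - 56) + (108z^3 - 864z^2 + 3240z - 6048)
  z^4 - 7z^3 + 22z^2 - 26z - 56 = ((1/108)z + 1/108)(108z^3 - 864z^2 + 3240z - 6048) + (0)
Last nonzero remainder: 108z^3 - 864z^2 + 3240z - 6048. Dividing through by 108 gives the monic gcd z^3 - 8z^2 + 30z - 56.
Cancel z^3 - 8z^2 + 30z - 56 from numerator and denominator to get the reduced form.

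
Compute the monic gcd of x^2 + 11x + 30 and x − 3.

1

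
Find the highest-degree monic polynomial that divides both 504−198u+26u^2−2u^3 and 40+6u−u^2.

By polynomial division,
  −2u^3+26u^2−198u+504 = (2u−14)(−u^2+6u+40) + (−194u+1064)
  −u^2+6u+40 = ((1/194)u−25/9409)(−194u+1064) + (402960/9409)
  −194u+1064 = (−(912673/201480)u+1251397/50370)(402960/9409) + (0)
The last nonzero remainder is the constant 402960/9409, so the polynomials are coprime and gcd = 1.

1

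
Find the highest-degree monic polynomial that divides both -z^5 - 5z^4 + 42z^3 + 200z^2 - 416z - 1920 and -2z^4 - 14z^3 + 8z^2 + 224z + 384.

z^3 + 4z^2 - 16z - 64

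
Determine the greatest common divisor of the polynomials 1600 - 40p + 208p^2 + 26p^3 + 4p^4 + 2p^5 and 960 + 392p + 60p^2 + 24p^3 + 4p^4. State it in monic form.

Euclidean algorithm in ℚ[p]:
  2p^5 + 4p^4 + 26p^3 + 208p^2 - 40p + 1600 = ((1/2)p - 2)(4p^4 + 24p^3 + 60p^2 + 392p + 960) + (44p^3 + 132p^2 + 264p + 3520)
  4p^4 + 24p^3 + 60p^2 + 392p + 960 = ((1/11)p + 3/11)(44p^3 + 132p^2 + 264p + 3520) + (0)
Last nonzero remainder: 44p^3 + 132p^2 + 264p + 3520. Dividing through by 44 gives the monic gcd p^3 + 3p^2 + 6p + 80.

80 + 6p + 3p^2 + p^3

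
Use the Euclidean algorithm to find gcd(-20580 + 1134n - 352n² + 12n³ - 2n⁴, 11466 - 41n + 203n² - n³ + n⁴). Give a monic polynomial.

Euclidean algorithm in ℚ[n]:
  -2n⁴ + 12n³ - 352n² + 1134n - 20580 = (-2)(n⁴ - n³ + 203n² - 41n + 11466) + (10n³ + 54n² + 1052n + 2352)
  n⁴ - n³ + 203n² - 41n + 11466 = ((1/10)n - 16/25)(10n³ + 54n² + 1052n + 2352) + ((3309/25)n² + (9927/25)n + 324282/25)
  10n³ + 54n² + 1052n + 2352 = ((250/3309)n + 200/1103)((3309/25)n² + (9927/25)n + 324282/25) + (0)
Last nonzero remainder: (3309/25)n² + (9927/25)n + 324282/25. Dividing through by 3309/25 gives the monic gcd n² + 3n + 98.

98 + 3n + n²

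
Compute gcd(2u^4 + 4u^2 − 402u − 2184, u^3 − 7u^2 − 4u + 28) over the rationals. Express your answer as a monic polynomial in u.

By polynomial division,
  2u^4 + 4u^2 − 402u − 2184 = (2u + 14)(u^3 − 7u^2 − 4u + 28) + (110u^2 − 402u − 2576)
  u^3 − 7u^2 − 4u + 28 = ((1/110)u − 92/3025)(110u^2 − 402u − 2576) + ((21756/3025)u − 152292/3025)
  110u^2 − 402u − 2576 = ((166375/10878)u + 278300/5439)((21756/3025)u − 152292/3025) + (0)
Last nonzero remainder: (21756/3025)u − 152292/3025. Dividing through by 21756/3025 gives the monic gcd u − 7.

u − 7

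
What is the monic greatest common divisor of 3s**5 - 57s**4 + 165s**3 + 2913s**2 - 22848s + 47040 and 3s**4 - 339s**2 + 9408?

Apply the Euclidean algorithm:
  3s**5 - 57s**4 + 165s**3 + 2913s**2 - 22848s + 47040 = (s - 19)(3s**4 - 339s**2 + 9408) + (504s**3 - 3528s**2 - 32256s + 225792)
  3s**4 - 339s**2 + 9408 = ((1/168)s + 1/24)(504s**3 - 3528s**2 - 32256s + 225792) + (0)
Last nonzero remainder: 504s**3 - 3528s**2 - 32256s + 225792. Dividing through by 504 gives the monic gcd s**3 - 7s**2 - 64s + 448.

s**3 - 7s**2 - 64s + 448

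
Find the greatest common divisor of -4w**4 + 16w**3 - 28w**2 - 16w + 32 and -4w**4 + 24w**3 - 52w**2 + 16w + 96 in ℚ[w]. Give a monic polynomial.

By polynomial division,
  -4w**4 + 16w**3 - 28w**2 - 16w + 32 = (-4w**4 + 24w**3 - 52w**2 + 16w + 96) + (-8w**3 + 24w**2 - 32w - 64)
  -4w**4 + 24w**3 - 52w**2 + 16w + 96 = ((1/2)w - 3/2)(-8w**3 + 24w**2 - 32w - 64) + (0)
Last nonzero remainder: -8w**3 + 24w**2 - 32w - 64. Dividing through by -8 gives the monic gcd w**3 - 3w**2 + 4w + 8.

w**3 - 3w**2 + 4w + 8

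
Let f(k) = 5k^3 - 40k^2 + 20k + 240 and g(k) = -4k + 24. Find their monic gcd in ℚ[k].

k - 6

Repeated division with remainder:
  5k^3 - 40k^2 + 20k + 240 = (-(5/4)k^2 + (5/2)k + 10)(-4k + 24) + (0)
Last nonzero remainder: -4k + 24. Dividing through by -4 gives the monic gcd k - 6.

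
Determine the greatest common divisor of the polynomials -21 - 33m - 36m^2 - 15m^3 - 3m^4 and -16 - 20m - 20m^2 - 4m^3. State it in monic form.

Euclidean algorithm in ℚ[m]:
  -3m^4 - 15m^3 - 36m^2 - 33m - 21 = ((3/4)m)(-4m^3 - 20m^2 - 20m - 16) + (-21m^2 - 21m - 21)
  -4m^3 - 20m^2 - 20m - 16 = ((4/21)m + 16/21)(-21m^2 - 21m - 21) + (0)
Last nonzero remainder: -21m^2 - 21m - 21. Dividing through by -21 gives the monic gcd m^2 + m + 1.

1 + m + m^2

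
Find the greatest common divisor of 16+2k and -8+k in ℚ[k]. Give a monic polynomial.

1

Apply the Euclidean algorithm:
  2k+16 = (2)(k-8) + (32)
  k-8 = ((1/32)k-1/4)(32) + (0)
The last nonzero remainder is the constant 32, so the polynomials are coprime and gcd = 1.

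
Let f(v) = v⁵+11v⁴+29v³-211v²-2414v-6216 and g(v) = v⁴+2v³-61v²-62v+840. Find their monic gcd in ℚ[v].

v²+v-42

Apply the Euclidean algorithm:
  v⁵+11v⁴+29v³-211v²-2414v-6216 = (v+9)(v⁴+2v³-61v²-62v+840) + (72v³+400v²-2696v-13776)
  v⁴+2v³-61v²-62v+840 = ((1/72)v-4/81)(72v³+400v²-2696v-13776) + (-(308/81)v²-(308/81)v+4312/27)
  72v³+400v²-2696v-13776 = (-(1458/77)v-6642/77)(-(308/81)v²-(308/81)v+4312/27) + (0)
Last nonzero remainder: -(308/81)v²-(308/81)v+4312/27. Dividing through by -308/81 gives the monic gcd v²+v-42.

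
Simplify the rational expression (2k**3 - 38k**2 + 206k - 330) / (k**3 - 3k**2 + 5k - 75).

(2k**2 - 28k + 66)/(k**2 + 2k + 15)

Repeated division with remainder:
  2k**3 - 38k**2 + 206k - 330 = (2)(k**3 - 3k**2 + 5k - 75) + (-32k**2 + 196k - 180)
  k**3 - 3k**2 + 5k - 75 = (-(1/32)k - 25/256)(-32k**2 + 196k - 180) + ((1185/64)k - 5925/64)
  -32k**2 + 196k - 180 = (-(2048/1185)k + 768/395)((1185/64)k - 5925/64) + (0)
Last nonzero remainder: (1185/64)k - 5925/64. Dividing through by 1185/64 gives the monic gcd k - 5.
Cancel k - 5 from numerator and denominator to get the reduced form.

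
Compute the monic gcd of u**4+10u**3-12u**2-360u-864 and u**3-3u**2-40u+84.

u+6

Apply the Euclidean algorithm:
  u**4+10u**3-12u**2-360u-864 = (u+13)(u**3-3u**2-40u+84) + (67u**2+76u-1956)
  u**3-3u**2-40u+84 = ((1/67)u-277/4489)(67u**2+76u-1956) + (-(27456/4489)u-164736/4489)
  67u**2+76u-1956 = (-(300763/27456)u+731707/13728)(-(27456/4489)u-164736/4489) + (0)
Last nonzero remainder: -(27456/4489)u-164736/4489. Dividing through by -27456/4489 gives the monic gcd u+6.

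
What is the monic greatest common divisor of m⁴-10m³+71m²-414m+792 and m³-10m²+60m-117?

Repeated division with remainder:
  m⁴-10m³+71m²-414m+792 = (m)(m³-10m²+60m-117) + (11m²-297m+792)
  m³-10m²+60m-117 = ((1/11)m+17/11)(11m²-297m+792) + (447m-1341)
  11m²-297m+792 = ((11/447)m-88/149)(447m-1341) + (0)
Last nonzero remainder: 447m-1341. Dividing through by 447 gives the monic gcd m-3.

m-3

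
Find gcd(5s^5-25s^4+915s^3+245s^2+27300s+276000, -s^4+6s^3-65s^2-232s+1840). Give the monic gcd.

Apply the Euclidean algorithm:
  5s^5-25s^4+915s^3+245s^2+27300s+276000 = (-5s-5)(-s^4+6s^3-65s^2-232s+1840) + (620s^3-1240s^2+35340s+285200)
  -s^4+6s^3-65s^2-232s+1840 = (-(1/620)s+1/155)(620s^3-1240s^2+35340s+285200) + (0)
Last nonzero remainder: 620s^3-1240s^2+35340s+285200. Dividing through by 620 gives the monic gcd s^3-2s^2+57s+460.

s^3-2s^2+57s+460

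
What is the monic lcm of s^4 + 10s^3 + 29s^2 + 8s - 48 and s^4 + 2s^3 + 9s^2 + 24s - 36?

Euclidean algorithm in ℚ[s]:
  s^4 + 10s^3 + 29s^2 + 8s - 48 = (s^4 + 2s^3 + 9s^2 + 24s - 36) + (8s^3 + 20s^2 - 16s - 12)
  s^4 + 2s^3 + 9s^2 + 24s - 36 = ((1/8)s - 1/16)(8s^3 + 20s^2 - 16s - 12) + ((49/4)s^2 + (49/2)s - 147/4)
  8s^3 + 20s^2 - 16s - 12 = ((32/49)s + 16/49)((49/4)s^2 + (49/2)s - 147/4) + (0)
Last nonzero remainder: (49/4)s^2 + (49/2)s - 147/4. Dividing through by 49/4 gives the monic gcd s^2 + 2s - 3.
Then lcm(f, g) = f·g / gcd(f, g); expanding and making the result monic gives the answer.

s^6 + 10s^5 + 41s^4 + 128s^3 + 300s^2 + 96s - 576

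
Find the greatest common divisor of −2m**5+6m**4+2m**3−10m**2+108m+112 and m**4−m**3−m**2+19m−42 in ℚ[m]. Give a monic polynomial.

Repeated division with remainder:
  −2m**5+6m**4+2m**3−10m**2+108m+112 = (−2m+4)(m**4−m**3−m**2+19m−42) + (4m**3+32m**2−52m+280)
  m**4−m**3−m**2+19m−42 = ((1/4)m−9/4)(4m**3+32m**2−52m+280) + (84m**2−168m+588)
  4m**3+32m**2−52m+280 = ((1/21)m+10/21)(84m**2−168m+588) + (0)
Last nonzero remainder: 84m**2−168m+588. Dividing through by 84 gives the monic gcd m**2−2m+7.

m**2−2m+7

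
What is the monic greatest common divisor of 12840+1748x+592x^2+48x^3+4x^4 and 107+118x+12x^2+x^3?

Euclidean algorithm in ℚ[x]:
  4x^4+48x^3+592x^2+1748x+12840 = (4x)(x^3+12x^2+118x+107) + (120x^2+1320x+12840)
  x^3+12x^2+118x+107 = ((1/120)x+1/120)(120x^2+1320x+12840) + (0)
Last nonzero remainder: 120x^2+1320x+12840. Dividing through by 120 gives the monic gcd x^2+11x+107.

107+11x+x^2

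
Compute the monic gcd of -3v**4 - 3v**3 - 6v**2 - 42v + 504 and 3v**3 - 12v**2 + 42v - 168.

v**2 + 14

By polynomial division,
  -3v**4 - 3v**3 - 6v**2 - 42v + 504 = (-v - 5)(3v**3 - 12v**2 + 42v - 168) + (-24v**2 - 336)
  3v**3 - 12v**2 + 42v - 168 = (-(1/8)v + 1/2)(-24v**2 - 336) + (0)
Last nonzero remainder: -24v**2 - 336. Dividing through by -24 gives the monic gcd v**2 + 14.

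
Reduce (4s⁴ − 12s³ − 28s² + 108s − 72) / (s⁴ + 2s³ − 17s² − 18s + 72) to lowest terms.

Repeated division with remainder:
  4s⁴ − 12s³ − 28s² + 108s − 72 = (4)(s⁴ + 2s³ − 17s² − 18s + 72) + (−20s³ + 40s² + 180s − 360)
  s⁴ + 2s³ − 17s² − 18s + 72 = (−(1/20)s − 1/5)(−20s³ + 40s² + 180s − 360) + (0)
Last nonzero remainder: −20s³ + 40s² + 180s − 360. Dividing through by −20 gives the monic gcd s³ − 2s² − 9s + 18.
Cancel s³ − 2s² − 9s + 18 from numerator and denominator to get the reduced form.

(4s − 4)/(s + 4)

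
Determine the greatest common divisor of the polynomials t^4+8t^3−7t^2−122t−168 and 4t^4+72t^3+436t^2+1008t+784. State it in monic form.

Repeated division with remainder:
  t^4+8t^3−7t^2−122t−168 = (1/4)(4t^4+72t^3+436t^2+1008t+784) + (−10t^3−116t^2−374t−364)
  4t^4+72t^3+436t^2+1008t+784 = (−(2/5)t−64/25)(−10t^3−116t^2−374t−364) + (−(264/25)t^2−(2376/25)t−3696/25)
  −10t^3−116t^2−374t−364 = ((125/132)t+325/132)(−(264/25)t^2−(2376/25)t−3696/25) + (0)
Last nonzero remainder: −(264/25)t^2−(2376/25)t−3696/25. Dividing through by −264/25 gives the monic gcd t^2+9t+14.

t^2+9t+14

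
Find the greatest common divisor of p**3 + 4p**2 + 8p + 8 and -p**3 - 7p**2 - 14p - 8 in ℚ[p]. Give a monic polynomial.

Apply the Euclidean algorithm:
  p**3 + 4p**2 + 8p + 8 = (-1)(-p**3 - 7p**2 - 14p - 8) + (-3p**2 - 6p)
  -p**3 - 7p**2 - 14p - 8 = ((1/3)p + 5/3)(-3p**2 - 6p) + (-4p - 8)
  -3p**2 - 6p = ((3/4)p)(-4p - 8) + (0)
Last nonzero remainder: -4p - 8. Dividing through by -4 gives the monic gcd p + 2.

p + 2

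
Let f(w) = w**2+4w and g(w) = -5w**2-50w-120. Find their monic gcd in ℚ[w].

w+4

Apply the Euclidean algorithm:
  w**2+4w = (-1/5)(-5w**2-50w-120) + (-6w-24)
  -5w**2-50w-120 = ((5/6)w+5)(-6w-24) + (0)
Last nonzero remainder: -6w-24. Dividing through by -6 gives the monic gcd w+4.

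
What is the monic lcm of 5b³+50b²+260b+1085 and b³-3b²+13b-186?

Apply the Euclidean algorithm:
  5b³+50b²+260b+1085 = (5)(b³-3b²+13b-186) + (65b²+195b+2015)
  b³-3b²+13b-186 = ((1/65)b-6/65)(65b²+195b+2015) + (0)
Last nonzero remainder: 65b²+195b+2015. Dividing through by 65 gives the monic gcd b²+3b+31.
Then lcm(f, g) = f·g / gcd(f, g); expanding and making the result monic gives the answer.

b⁴+4b³-8b²-95b-1302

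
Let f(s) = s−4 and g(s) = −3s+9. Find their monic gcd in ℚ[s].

Euclidean algorithm in ℚ[s]:
  s−4 = (−1/3)(−3s+9) + (−1)
  −3s+9 = (3s−9)(−1) + (0)
The last nonzero remainder is the constant −1, so the polynomials are coprime and gcd = 1.

1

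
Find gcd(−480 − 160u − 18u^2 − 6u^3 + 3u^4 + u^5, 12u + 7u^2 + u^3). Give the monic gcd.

Apply the Euclidean algorithm:
  u^5 + 3u^4 − 6u^3 − 18u^2 − 160u − 480 = (u^2 − 4u + 10)(u^3 + 7u^2 + 12u) + (−40u^2 − 280u − 480)
  u^3 + 7u^2 + 12u = (−(1/40)u)(−40u^2 − 280u − 480) + (0)
Last nonzero remainder: −40u^2 − 280u − 480. Dividing through by −40 gives the monic gcd u^2 + 7u + 12.

12 + 7u + u^2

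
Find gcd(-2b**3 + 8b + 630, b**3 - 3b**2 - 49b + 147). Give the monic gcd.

Repeated division with remainder:
  -2b**3 + 8b + 630 = (-2)(b**3 - 3b**2 - 49b + 147) + (-6b**2 - 90b + 924)
  b**3 - 3b**2 - 49b + 147 = (-(1/6)b + 3)(-6b**2 - 90b + 924) + (375b - 2625)
  -6b**2 - 90b + 924 = (-(2/125)b - 44/125)(375b - 2625) + (0)
Last nonzero remainder: 375b - 2625. Dividing through by 375 gives the monic gcd b - 7.

b - 7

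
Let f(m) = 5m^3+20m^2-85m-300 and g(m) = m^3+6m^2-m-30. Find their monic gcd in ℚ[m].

Euclidean algorithm in ℚ[m]:
  5m^3+20m^2-85m-300 = (5)(m^3+6m^2-m-30) + (-10m^2-80m-150)
  m^3+6m^2-m-30 = (-(1/10)m+1/5)(-10m^2-80m-150) + (0)
Last nonzero remainder: -10m^2-80m-150. Dividing through by -10 gives the monic gcd m^2+8m+15.

m^2+8m+15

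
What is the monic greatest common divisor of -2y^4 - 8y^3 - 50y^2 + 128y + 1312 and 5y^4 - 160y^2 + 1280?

y^2 - 16

Apply the Euclidean algorithm:
  -2y^4 - 8y^3 - 50y^2 + 128y + 1312 = (-2/5)(5y^4 - 160y^2 + 1280) + (-8y^3 - 114y^2 + 128y + 1824)
  5y^4 - 160y^2 + 1280 = (-(5/8)y + 285/32)(-8y^3 - 114y^2 + 128y + 1824) + ((14965/16)y^2 - 14965)
  -8y^3 - 114y^2 + 128y + 1824 = (-(128/14965)y - 1824/14965)((14965/16)y^2 - 14965) + (0)
Last nonzero remainder: (14965/16)y^2 - 14965. Dividing through by 14965/16 gives the monic gcd y^2 - 16.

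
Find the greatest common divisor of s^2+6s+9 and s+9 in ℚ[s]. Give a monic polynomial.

By polynomial division,
  s^2+6s+9 = (s-3)(s+9) + (36)
  s+9 = ((1/36)s+1/4)(36) + (0)
The last nonzero remainder is the constant 36, so the polynomials are coprime and gcd = 1.

1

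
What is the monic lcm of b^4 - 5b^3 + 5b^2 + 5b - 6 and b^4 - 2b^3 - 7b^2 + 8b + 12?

b^5 - 3b^4 - 5b^3 + 15b^2 + 4b - 12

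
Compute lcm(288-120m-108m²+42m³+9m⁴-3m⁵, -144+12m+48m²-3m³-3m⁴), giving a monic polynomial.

1152-576m-488m²+244m³+58m⁴-29m⁵-2m⁶+m⁷

Euclidean algorithm in ℚ[m]:
  -3m⁵+9m⁴+42m³-108m²-120m+288 = (m-4)(-3m⁴-3m³+48m²+12m-144) + (-18m³+72m²+72m-288)
  -3m⁴-3m³+48m²+12m-144 = ((1/6)m+5/6)(-18m³+72m²+72m-288) + (-24m²+96)
  -18m³+72m²+72m-288 = ((3/4)m-3)(-24m²+96) + (0)
Last nonzero remainder: -24m²+96. Dividing through by -24 gives the monic gcd m²-4.
Then lcm(f, g) = f·g / gcd(f, g); expanding and making the result monic gives the answer.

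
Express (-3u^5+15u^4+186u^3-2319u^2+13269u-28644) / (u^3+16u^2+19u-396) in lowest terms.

(-3u^3+36u^2-198u+651)/(u+9)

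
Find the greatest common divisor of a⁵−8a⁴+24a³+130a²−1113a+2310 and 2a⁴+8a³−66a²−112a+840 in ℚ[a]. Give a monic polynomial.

By polynomial division,
  a⁵−8a⁴+24a³+130a²−1113a+2310 = ((1/2)a−6)(2a⁴+8a³−66a²−112a+840) + (105a³−210a²−2205a+7350)
  2a⁴+8a³−66a²−112a+840 = ((2/105)a+4/35)(105a³−210a²−2205a+7350) + (0)
Last nonzero remainder: 105a³−210a²−2205a+7350. Dividing through by 105 gives the monic gcd a³−2a²−21a+70.

a³−2a²−21a+70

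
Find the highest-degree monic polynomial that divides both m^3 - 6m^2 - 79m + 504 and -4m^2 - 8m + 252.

Apply the Euclidean algorithm:
  m^3 - 6m^2 - 79m + 504 = (-(1/4)m + 2)(-4m^2 - 8m + 252) + (0)
Last nonzero remainder: -4m^2 - 8m + 252. Dividing through by -4 gives the monic gcd m^2 + 2m - 63.

m^2 + 2m - 63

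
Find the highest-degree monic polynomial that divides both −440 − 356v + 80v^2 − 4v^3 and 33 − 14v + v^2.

−11 + v

By polynomial division,
  −4v^3 + 80v^2 − 356v − 440 = (−4v + 24)(v^2 − 14v + 33) + (112v − 1232)
  v^2 − 14v + 33 = ((1/112)v − 3/112)(112v − 1232) + (0)
Last nonzero remainder: 112v − 1232. Dividing through by 112 gives the monic gcd v − 11.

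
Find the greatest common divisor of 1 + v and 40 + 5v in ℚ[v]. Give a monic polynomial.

Repeated division with remainder:
  v + 1 = (1/5)(5v + 40) + (-7)
  5v + 40 = (-(5/7)v - 40/7)(-7) + (0)
The last nonzero remainder is the constant -7, so the polynomials are coprime and gcd = 1.

1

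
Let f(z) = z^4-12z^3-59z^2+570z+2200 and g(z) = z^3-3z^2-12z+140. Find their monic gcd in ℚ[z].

z+5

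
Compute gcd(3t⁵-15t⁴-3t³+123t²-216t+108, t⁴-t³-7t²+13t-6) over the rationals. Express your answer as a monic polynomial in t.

By polynomial division,
  3t⁵-15t⁴-3t³+123t²-216t+108 = (3t-12)(t⁴-t³-7t²+13t-6) + (6t³-42t+36)
  t⁴-t³-7t²+13t-6 = ((1/6)t-1/6)(6t³-42t+36) + (0)
Last nonzero remainder: 6t³-42t+36. Dividing through by 6 gives the monic gcd t³-7t+6.

t³-7t+6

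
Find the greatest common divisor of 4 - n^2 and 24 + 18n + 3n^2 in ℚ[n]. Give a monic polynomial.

Repeated division with remainder:
  -n^2 + 4 = (-1/3)(3n^2 + 18n + 24) + (6n + 12)
  3n^2 + 18n + 24 = ((1/2)n + 2)(6n + 12) + (0)
Last nonzero remainder: 6n + 12. Dividing through by 6 gives the monic gcd n + 2.

2 + n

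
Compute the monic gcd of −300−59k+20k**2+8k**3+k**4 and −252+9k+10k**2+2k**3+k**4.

−12+k+k**2

Apply the Euclidean algorithm:
  k**4+8k**3+20k**2−59k−300 = (k**4+2k**3+10k**2+9k−252) + (6k**3+10k**2−68k−48)
  k**4+2k**3+10k**2+9k−252 = ((1/6)k+1/18)(6k**3+10k**2−68k−48) + ((187/9)k**2+(187/9)k−748/3)
  6k**3+10k**2−68k−48 = ((54/187)k+36/187)((187/9)k**2+(187/9)k−748/3) + (0)
Last nonzero remainder: (187/9)k**2+(187/9)k−748/3. Dividing through by 187/9 gives the monic gcd k**2+k−12.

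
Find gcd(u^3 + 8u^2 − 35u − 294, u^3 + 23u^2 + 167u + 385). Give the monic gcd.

By polynomial division,
  u^3 + 8u^2 − 35u − 294 = (u^3 + 23u^2 + 167u + 385) + (−15u^2 − 202u − 679)
  u^3 + 23u^2 + 167u + 385 = (−(1/15)u − 143/225)(−15u^2 − 202u − 679) + (−(1496/225)u − 10472/225)
  −15u^2 − 202u − 679 = ((3375/1496)u + 21825/1496)(−(1496/225)u − 10472/225) + (0)
Last nonzero remainder: −(1496/225)u − 10472/225. Dividing through by −1496/225 gives the monic gcd u + 7.

u + 7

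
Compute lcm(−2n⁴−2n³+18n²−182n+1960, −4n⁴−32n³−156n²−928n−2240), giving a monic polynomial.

By polynomial division,
  −2n⁴−2n³+18n²−182n+1960 = (1/2)(−4n⁴−32n³−156n²−928n−2240) + (14n³+96n²+282n+3080)
  −4n⁴−32n³−156n²−928n−2240 = (−(2/7)n−16/49)(14n³+96n²+282n+3080) + (−(2160/49)n²+(2160/49)n−8640/7)
  14n³+96n²+282n+3080 = (−(343/1080)n−539/216)(−(2160/49)n²+(2160/49)n−8640/7) + (0)
Last nonzero remainder: −(2160/49)n²+(2160/49)n−8640/7. Dividing through by −2160/49 gives the monic gcd n²−n+28.
Then lcm(f, g) = f·g / gcd(f, g); expanding and making the result monic gives the answer.

n⁶+10n⁵+20n⁴+30n³−341n²−7000n−19600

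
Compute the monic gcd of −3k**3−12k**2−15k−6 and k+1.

k+1

Apply the Euclidean algorithm:
  −3k**3−12k**2−15k−6 = (−3k**2−9k−6)(k+1) + (0)
The last nonzero remainder k+1 is already monic.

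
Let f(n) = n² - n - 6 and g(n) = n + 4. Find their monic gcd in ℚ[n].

1

Apply the Euclidean algorithm:
  n² - n - 6 = (n - 5)(n + 4) + (14)
  n + 4 = ((1/14)n + 2/7)(14) + (0)
The last nonzero remainder is the constant 14, so the polynomials are coprime and gcd = 1.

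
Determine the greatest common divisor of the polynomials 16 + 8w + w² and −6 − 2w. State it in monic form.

1

Apply the Euclidean algorithm:
  w² + 8w + 16 = (−(1/2)w − 5/2)(−2w − 6) + (1)
  −2w − 6 = (−2w − 6)(1) + (0)
The last nonzero remainder is the constant 1, so the polynomials are coprime and gcd = 1.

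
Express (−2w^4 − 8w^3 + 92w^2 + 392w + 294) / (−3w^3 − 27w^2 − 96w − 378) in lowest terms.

Apply the Euclidean algorithm:
  −2w^4 − 8w^3 + 92w^2 + 392w + 294 = ((2/3)w − 10/3)(−3w^3 − 27w^2 − 96w − 378) + (66w^2 + 324w − 966)
  −3w^3 − 27w^2 − 96w − 378 = (−(1/22)w − 45/242)(66w^2 + 324w − 966) + (−(9639/121)w − 67473/121)
  66w^2 + 324w − 966 = (−(2662/3213)w + 5566/3213)(−(9639/121)w − 67473/121) + (0)
Last nonzero remainder: −(9639/121)w − 67473/121. Dividing through by −9639/121 gives the monic gcd w + 7.
Cancel w + 7 from numerator and denominator to get the reduced form.

(2w^3 − 6w^2 − 50w − 42)/(3w^2 + 6w + 54)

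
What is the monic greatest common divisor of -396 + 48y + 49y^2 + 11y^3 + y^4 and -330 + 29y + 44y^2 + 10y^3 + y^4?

-66 + 19y + 5y^2 + y^3

Euclidean algorithm in ℚ[y]:
  y^4 + 11y^3 + 49y^2 + 48y - 396 = (y^4 + 10y^3 + 44y^2 + 29y - 330) + (y^3 + 5y^2 + 19y - 66)
  y^4 + 10y^3 + 44y^2 + 29y - 330 = (y + 5)(y^3 + 5y^2 + 19y - 66) + (0)
The last nonzero remainder y^3 + 5y^2 + 19y - 66 is already monic.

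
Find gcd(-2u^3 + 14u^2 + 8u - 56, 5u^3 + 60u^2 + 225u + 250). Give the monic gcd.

u + 2

Apply the Euclidean algorithm:
  -2u^3 + 14u^2 + 8u - 56 = (-2/5)(5u^3 + 60u^2 + 225u + 250) + (38u^2 + 98u + 44)
  5u^3 + 60u^2 + 225u + 250 = ((5/38)u + 895/722)(38u^2 + 98u + 44) + ((35280/361)u + 70560/361)
  38u^2 + 98u + 44 = ((6859/17640)u + 3971/17640)((35280/361)u + 70560/361) + (0)
Last nonzero remainder: (35280/361)u + 70560/361. Dividing through by 35280/361 gives the monic gcd u + 2.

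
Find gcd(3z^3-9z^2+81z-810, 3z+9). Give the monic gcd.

Repeated division with remainder:
  3z^3-9z^2+81z-810 = (z^2-6z+45)(3z+9) + (-1215)
  3z+9 = (-(1/405)z-1/135)(-1215) + (0)
The last nonzero remainder is the constant -1215, so the polynomials are coprime and gcd = 1.

1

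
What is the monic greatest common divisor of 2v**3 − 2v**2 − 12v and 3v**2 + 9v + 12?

1

Repeated division with remainder:
  2v**3 − 2v**2 − 12v = ((2/3)v − 8/3)(3v**2 + 9v + 12) + (4v + 32)
  3v**2 + 9v + 12 = ((3/4)v − 15/4)(4v + 32) + (132)
  4v + 32 = ((1/33)v + 8/33)(132) + (0)
The last nonzero remainder is the constant 132, so the polynomials are coprime and gcd = 1.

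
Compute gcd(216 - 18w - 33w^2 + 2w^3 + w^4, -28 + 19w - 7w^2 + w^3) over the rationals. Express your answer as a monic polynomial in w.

-4 + w

Apply the Euclidean algorithm:
  w^4 + 2w^3 - 33w^2 - 18w + 216 = (w + 9)(w^3 - 7w^2 + 19w - 28) + (11w^2 - 161w + 468)
  w^3 - 7w^2 + 19w - 28 = ((1/11)w + 84/121)(11w^2 - 161w + 468) + ((10675/121)w - 42700/121)
  11w^2 - 161w + 468 = ((1331/10675)w - 14157/10675)((10675/121)w - 42700/121) + (0)
Last nonzero remainder: (10675/121)w - 42700/121. Dividing through by 10675/121 gives the monic gcd w - 4.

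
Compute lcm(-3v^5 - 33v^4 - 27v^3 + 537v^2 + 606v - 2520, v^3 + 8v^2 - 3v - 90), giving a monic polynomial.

v^6 + 17v^5 + 75v^4 - 125v^3 - 1276v^2 - 372v + 5040

Apply the Euclidean algorithm:
  -3v^5 - 33v^4 - 27v^3 + 537v^2 + 606v - 2520 = (-3v^2 - 9v + 36)(v^3 + 8v^2 - 3v - 90) + (-48v^2 - 96v + 720)
  v^3 + 8v^2 - 3v - 90 = (-(1/48)v - 1/8)(-48v^2 - 96v + 720) + (0)
Last nonzero remainder: -48v^2 - 96v + 720. Dividing through by -48 gives the monic gcd v^2 + 2v - 15.
Then lcm(f, g) = f·g / gcd(f, g); expanding and making the result monic gives the answer.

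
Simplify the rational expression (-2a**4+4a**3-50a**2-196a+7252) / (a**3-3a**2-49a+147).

Apply the Euclidean algorithm:
  -2a**4+4a**3-50a**2-196a+7252 = (-2a-2)(a**3-3a**2-49a+147) + (-154a**2+7546)
  a**3-3a**2-49a+147 = (-(1/154)a+3/154)(-154a**2+7546) + (0)
Last nonzero remainder: -154a**2+7546. Dividing through by -154 gives the monic gcd a**2-49.
Cancel a**2-49 from numerator and denominator to get the reduced form.

(-2a**2+4a-148)/(a-3)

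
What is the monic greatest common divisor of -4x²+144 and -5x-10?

1

Euclidean algorithm in ℚ[x]:
  -4x²+144 = ((4/5)x-8/5)(-5x-10) + (128)
  -5x-10 = (-(5/128)x-5/64)(128) + (0)
The last nonzero remainder is the constant 128, so the polynomials are coprime and gcd = 1.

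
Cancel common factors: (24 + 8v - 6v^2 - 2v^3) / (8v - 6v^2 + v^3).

Repeated division with remainder:
  -2v^3 - 6v^2 + 8v + 24 = (-2)(v^3 - 6v^2 + 8v) + (-18v^2 + 24v + 24)
  v^3 - 6v^2 + 8v = (-(1/18)v + 7/27)(-18v^2 + 24v + 24) + ((28/9)v - 56/9)
  -18v^2 + 24v + 24 = (-(81/14)v - 27/7)((28/9)v - 56/9) + (0)
Last nonzero remainder: (28/9)v - 56/9. Dividing through by 28/9 gives the monic gcd v - 2.
Cancel v - 2 from numerator and denominator to get the reduced form.

(-12 - 10v - 2v^2)/(-4v + v^2)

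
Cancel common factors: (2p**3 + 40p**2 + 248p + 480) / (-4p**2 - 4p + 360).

(-p**2 - 10p - 24)/(2p - 18)

By polynomial division,
  2p**3 + 40p**2 + 248p + 480 = (-(1/2)p - 19/2)(-4p**2 - 4p + 360) + (390p + 3900)
  -4p**2 - 4p + 360 = (-(2/195)p + 6/65)(390p + 3900) + (0)
Last nonzero remainder: 390p + 3900. Dividing through by 390 gives the monic gcd p + 10.
Cancel p + 10 from numerator and denominator to get the reduced form.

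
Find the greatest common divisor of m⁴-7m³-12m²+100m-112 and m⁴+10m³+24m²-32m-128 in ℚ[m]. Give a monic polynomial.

m²+2m-8

Repeated division with remainder:
  m⁴-7m³-12m²+100m-112 = (m⁴+10m³+24m²-32m-128) + (-17m³-36m²+132m+16)
  m⁴+10m³+24m²-32m-128 = (-(1/17)m-134/289)(-17m³-36m²+132m+16) + ((4356/289)m²+(8712/289)m-34848/289)
  -17m³-36m²+132m+16 = (-(4913/4356)m-289/2178)((4356/289)m²+(8712/289)m-34848/289) + (0)
Last nonzero remainder: (4356/289)m²+(8712/289)m-34848/289. Dividing through by 4356/289 gives the monic gcd m²+2m-8.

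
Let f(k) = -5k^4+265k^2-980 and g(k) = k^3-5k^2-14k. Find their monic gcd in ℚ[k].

k^2-5k-14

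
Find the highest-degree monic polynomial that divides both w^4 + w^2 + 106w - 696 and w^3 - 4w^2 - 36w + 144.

w^2 + 2w - 24

Repeated division with remainder:
  w^4 + w^2 + 106w - 696 = (w + 4)(w^3 - 4w^2 - 36w + 144) + (53w^2 + 106w - 1272)
  w^3 - 4w^2 - 36w + 144 = ((1/53)w - 6/53)(53w^2 + 106w - 1272) + (0)
Last nonzero remainder: 53w^2 + 106w - 1272. Dividing through by 53 gives the monic gcd w^2 + 2w - 24.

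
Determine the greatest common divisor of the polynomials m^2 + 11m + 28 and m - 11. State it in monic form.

Repeated division with remainder:
  m^2 + 11m + 28 = (m + 22)(m - 11) + (270)
  m - 11 = ((1/270)m - 11/270)(270) + (0)
The last nonzero remainder is the constant 270, so the polynomials are coprime and gcd = 1.

1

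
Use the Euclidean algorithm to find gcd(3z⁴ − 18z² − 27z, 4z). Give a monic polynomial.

z

By polynomial division,
  3z⁴ − 18z² − 27z = ((3/4)z³ − (9/2)z − 27/4)(4z) + (0)
Last nonzero remainder: 4z. Dividing through by 4 gives the monic gcd z.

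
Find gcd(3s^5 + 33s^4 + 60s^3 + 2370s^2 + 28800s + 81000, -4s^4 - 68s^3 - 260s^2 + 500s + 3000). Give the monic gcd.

s^2 + 15s + 50

Euclidean algorithm in ℚ[s]:
  3s^5 + 33s^4 + 60s^3 + 2370s^2 + 28800s + 81000 = (-(3/4)s + 9/2)(-4s^4 - 68s^3 - 260s^2 + 500s + 3000) + (171s^3 + 3915s^2 + 28800s + 67500)
  -4s^4 - 68s^3 - 260s^2 + 500s + 3000 = (-(4/171)s + 448/3249)(171s^3 + 3915s^2 + 28800s + 67500) + (-(45540/361)s^2 - (683100/361)s - 2277000/361)
  171s^3 + 3915s^2 + 28800s + 67500 = (-(6859/5060)s - 5415/506)(-(45540/361)s^2 - (683100/361)s - 2277000/361) + (0)
Last nonzero remainder: -(45540/361)s^2 - (683100/361)s - 2277000/361. Dividing through by -45540/361 gives the monic gcd s^2 + 15s + 50.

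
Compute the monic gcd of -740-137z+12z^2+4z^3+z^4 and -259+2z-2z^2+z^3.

Euclidean algorithm in ℚ[z]:
  z^4+4z^3+12z^2-137z-740 = (z+6)(z^3-2z^2+2z-259) + (22z^2+110z+814)
  z^3-2z^2+2z-259 = ((1/22)z-7/22)(22z^2+110z+814) + (0)
Last nonzero remainder: 22z^2+110z+814. Dividing through by 22 gives the monic gcd z^2+5z+37.

37+5z+z^2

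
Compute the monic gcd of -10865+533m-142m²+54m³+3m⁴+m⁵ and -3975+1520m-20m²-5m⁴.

Euclidean algorithm in ℚ[m]:
  m⁵+3m⁴+54m³-142m²+533m-10865 = (-(1/5)m-3/5)(-5m⁴-20m²+1520m-3975) + (50m³+150m²+650m-13250)
  -5m⁴-20m²+1520m-3975 = (-(1/10)m+3/10)(50m³+150m²+650m-13250) + (0)
Last nonzero remainder: 50m³+150m²+650m-13250. Dividing through by 50 gives the monic gcd m³+3m²+13m-265.

-265+13m+3m²+m³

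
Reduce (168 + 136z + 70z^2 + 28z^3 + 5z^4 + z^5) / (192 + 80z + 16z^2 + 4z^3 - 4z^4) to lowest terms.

Repeated division with remainder:
  z^5 + 5z^4 + 28z^3 + 70z^2 + 136z + 168 = (-(1/4)z - 3/2)(-4z^4 + 4z^3 + 16z^2 + 80z + 192) + (38z^3 + 114z^2 + 304z + 456)
  -4z^4 + 4z^3 + 16z^2 + 80z + 192 = (-(2/19)z + 8/19)(38z^3 + 114z^2 + 304z + 456) + (0)
Last nonzero remainder: 38z^3 + 114z^2 + 304z + 456. Dividing through by 38 gives the monic gcd z^3 + 3z^2 + 8z + 12.
Cancel z^3 + 3z^2 + 8z + 12 from numerator and denominator to get the reduced form.

(-14 - 2z - z^2)/(-16 + 4z)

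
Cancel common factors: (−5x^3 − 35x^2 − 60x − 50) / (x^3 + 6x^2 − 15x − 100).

Repeated division with remainder:
  −5x^3 − 35x^2 − 60x − 50 = (−5)(x^3 + 6x^2 − 15x − 100) + (−5x^2 − 135x − 550)
  x^3 + 6x^2 − 15x − 100 = (−(1/5)x + 21/5)(−5x^2 − 135x − 550) + (442x + 2210)
  −5x^2 − 135x − 550 = (−(5/442)x − 55/221)(442x + 2210) + (0)
Last nonzero remainder: 442x + 2210. Dividing through by 442 gives the monic gcd x + 5.
Cancel x + 5 from numerator and denominator to get the reduced form.

(−5x^2 − 10x − 10)/(x^2 + x − 20)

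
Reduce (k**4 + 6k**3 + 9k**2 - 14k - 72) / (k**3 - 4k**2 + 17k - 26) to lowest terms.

(k**3 + 8k**2 + 25k + 36)/(k**2 - 2k + 13)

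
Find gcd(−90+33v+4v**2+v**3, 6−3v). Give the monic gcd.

−2+v

Repeated division with remainder:
  v**3+4v**2+33v−90 = (−(1/3)v**2−2v−15)(−3v+6) + (0)
Last nonzero remainder: −3v+6. Dividing through by −3 gives the monic gcd v−2.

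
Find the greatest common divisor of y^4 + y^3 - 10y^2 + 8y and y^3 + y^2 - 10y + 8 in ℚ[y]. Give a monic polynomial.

By polynomial division,
  y^4 + y^3 - 10y^2 + 8y = (y)(y^3 + y^2 - 10y + 8) + (0)
The last nonzero remainder y^3 + y^2 - 10y + 8 is already monic.

y^3 + y^2 - 10y + 8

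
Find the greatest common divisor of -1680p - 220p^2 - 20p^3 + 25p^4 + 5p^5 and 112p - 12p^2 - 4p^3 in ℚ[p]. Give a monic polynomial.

-4p + p^2

Repeated division with remainder:
  5p^5 + 25p^4 - 20p^3 - 220p^2 - 1680p = (-(5/4)p^2 - (5/2)p - 45/2)(-4p^3 - 12p^2 + 112p) + (-210p^2 + 840p)
  -4p^3 - 12p^2 + 112p = ((2/105)p + 2/15)(-210p^2 + 840p) + (0)
Last nonzero remainder: -210p^2 + 840p. Dividing through by -210 gives the monic gcd p^2 - 4p.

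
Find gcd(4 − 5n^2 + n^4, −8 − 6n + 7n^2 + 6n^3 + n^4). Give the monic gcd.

Euclidean algorithm in ℚ[n]:
  n^4 − 5n^2 + 4 = (n^4 + 6n^3 + 7n^2 − 6n − 8) + (−6n^3 − 12n^2 + 6n + 12)
  n^4 + 6n^3 + 7n^2 − 6n − 8 = (−(1/6)n − 2/3)(−6n^3 − 12n^2 + 6n + 12) + (0)
Last nonzero remainder: −6n^3 − 12n^2 + 6n + 12. Dividing through by −6 gives the monic gcd n^3 + 2n^2 − n − 2.

−2 − n + 2n^2 + n^3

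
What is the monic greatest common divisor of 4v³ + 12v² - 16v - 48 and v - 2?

v - 2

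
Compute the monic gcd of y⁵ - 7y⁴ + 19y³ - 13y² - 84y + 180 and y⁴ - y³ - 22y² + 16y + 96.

Euclidean algorithm in ℚ[y]:
  y⁵ - 7y⁴ + 19y³ - 13y² - 84y + 180 = (y - 6)(y⁴ - y³ - 22y² + 16y + 96) + (35y³ - 161y² - 84y + 756)
  y⁴ - y³ - 22y² + 16y + 96 = ((1/35)y + 18/175)(35y³ - 161y² - 84y + 756) + (-(76/25)y² + (76/25)y + 456/25)
  35y³ - 161y² - 84y + 756 = (-(875/76)y + 1575/38)(-(76/25)y² + (76/25)y + 456/25) + (0)
Last nonzero remainder: -(76/25)y² + (76/25)y + 456/25. Dividing through by -76/25 gives the monic gcd y² - y - 6.

y² - y - 6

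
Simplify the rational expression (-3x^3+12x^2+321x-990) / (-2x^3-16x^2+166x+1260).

(3x^2-42x+99)/(2x^2-4x-126)

Repeated division with remainder:
  -3x^3+12x^2+321x-990 = (3/2)(-2x^3-16x^2+166x+1260) + (36x^2+72x-2880)
  -2x^3-16x^2+166x+1260 = (-(1/18)x-1/3)(36x^2+72x-2880) + (30x+300)
  36x^2+72x-2880 = ((6/5)x-48/5)(30x+300) + (0)
Last nonzero remainder: 30x+300. Dividing through by 30 gives the monic gcd x+10.
Cancel x+10 from numerator and denominator to get the reduced form.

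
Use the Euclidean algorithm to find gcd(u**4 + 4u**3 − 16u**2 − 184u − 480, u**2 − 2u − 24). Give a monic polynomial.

Euclidean algorithm in ℚ[u]:
  u**4 + 4u**3 − 16u**2 − 184u − 480 = (u**2 + 6u + 20)(u**2 − 2u − 24) + (0)
The last nonzero remainder u**2 − 2u − 24 is already monic.

u**2 − 2u − 24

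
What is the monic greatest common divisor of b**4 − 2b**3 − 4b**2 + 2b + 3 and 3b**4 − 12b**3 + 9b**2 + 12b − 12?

By polynomial division,
  b**4 − 2b**3 − 4b**2 + 2b + 3 = (1/3)(3b**4 − 12b**3 + 9b**2 + 12b − 12) + (2b**3 − 7b**2 − 2b + 7)
  3b**4 − 12b**3 + 9b**2 + 12b − 12 = ((3/2)b − 3/4)(2b**3 − 7b**2 − 2b + 7) + ((27/4)b**2 − 27/4)
  2b**3 − 7b**2 − 2b + 7 = ((8/27)b − 28/27)((27/4)b**2 − 27/4) + (0)
Last nonzero remainder: (27/4)b**2 − 27/4. Dividing through by 27/4 gives the monic gcd b**2 − 1.

b**2 − 1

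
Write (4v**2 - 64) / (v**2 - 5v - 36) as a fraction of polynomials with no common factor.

(4v - 16)/(v - 9)

By polynomial division,
  4v**2 - 64 = (4)(v**2 - 5v - 36) + (20v + 80)
  v**2 - 5v - 36 = ((1/20)v - 9/20)(20v + 80) + (0)
Last nonzero remainder: 20v + 80. Dividing through by 20 gives the monic gcd v + 4.
Cancel v + 4 from numerator and denominator to get the reduced form.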